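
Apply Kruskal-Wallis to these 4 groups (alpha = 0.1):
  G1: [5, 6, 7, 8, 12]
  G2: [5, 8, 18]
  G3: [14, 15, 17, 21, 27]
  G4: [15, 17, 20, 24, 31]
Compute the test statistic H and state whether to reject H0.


Step 1: Combine all N = 18 observations and assign midranks.
sorted (value, group, rank): (5,G1,1.5), (5,G2,1.5), (6,G1,3), (7,G1,4), (8,G1,5.5), (8,G2,5.5), (12,G1,7), (14,G3,8), (15,G3,9.5), (15,G4,9.5), (17,G3,11.5), (17,G4,11.5), (18,G2,13), (20,G4,14), (21,G3,15), (24,G4,16), (27,G3,17), (31,G4,18)
Step 2: Sum ranks within each group.
R_1 = 21 (n_1 = 5)
R_2 = 20 (n_2 = 3)
R_3 = 61 (n_3 = 5)
R_4 = 69 (n_4 = 5)
Step 3: H = 12/(N(N+1)) * sum(R_i^2/n_i) - 3(N+1)
     = 12/(18*19) * (21^2/5 + 20^2/3 + 61^2/5 + 69^2/5) - 3*19
     = 0.035088 * 1917.93 - 57
     = 10.295906.
Step 4: Ties present; correction factor C = 1 - 24/(18^3 - 18) = 0.995872. Corrected H = 10.295906 / 0.995872 = 10.338584.
Step 5: Under H0, H ~ chi^2(3); p-value = 0.015897.
Step 6: alpha = 0.1. reject H0.

H = 10.3386, df = 3, p = 0.015897, reject H0.


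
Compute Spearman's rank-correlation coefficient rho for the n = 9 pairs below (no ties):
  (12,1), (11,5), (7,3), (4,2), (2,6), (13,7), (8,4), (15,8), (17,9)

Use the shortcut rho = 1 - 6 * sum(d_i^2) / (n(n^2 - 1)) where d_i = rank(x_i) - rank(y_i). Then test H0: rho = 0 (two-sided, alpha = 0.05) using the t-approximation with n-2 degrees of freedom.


Step 1: Rank x and y separately (midranks; no ties here).
rank(x): 12->6, 11->5, 7->3, 4->2, 2->1, 13->7, 8->4, 15->8, 17->9
rank(y): 1->1, 5->5, 3->3, 2->2, 6->6, 7->7, 4->4, 8->8, 9->9
Step 2: d_i = R_x(i) - R_y(i); compute d_i^2.
  (6-1)^2=25, (5-5)^2=0, (3-3)^2=0, (2-2)^2=0, (1-6)^2=25, (7-7)^2=0, (4-4)^2=0, (8-8)^2=0, (9-9)^2=0
sum(d^2) = 50.
Step 3: rho = 1 - 6*50 / (9*(9^2 - 1)) = 1 - 300/720 = 0.583333.
Step 4: Under H0, t = rho * sqrt((n-2)/(1-rho^2)) = 1.9001 ~ t(7).
Step 5: Two-sided p-value from the t-distribution with 7 df = 0.099186.
Step 6: alpha = 0.05. fail to reject H0.

rho = 0.5833, p = 0.099186, fail to reject H0 at alpha = 0.05.


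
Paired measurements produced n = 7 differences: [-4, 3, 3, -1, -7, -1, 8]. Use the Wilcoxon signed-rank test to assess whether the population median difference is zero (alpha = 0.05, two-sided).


Step 1: Drop any zero differences (none here) and take |d_i|.
|d| = [4, 3, 3, 1, 7, 1, 8]
Step 2: Midrank |d_i| (ties get averaged ranks).
ranks: |4|->5, |3|->3.5, |3|->3.5, |1|->1.5, |7|->6, |1|->1.5, |8|->7
Step 3: Attach original signs; sum ranks with positive sign and with negative sign.
W+ = 3.5 + 3.5 + 7 = 14
W- = 5 + 1.5 + 6 + 1.5 = 14
(Check: W+ + W- = 28 should equal n(n+1)/2 = 28.)
Step 4: Test statistic W = min(W+, W-) = 14.
Step 5: Ties in |d|, so use the tie-corrected normal approximation.
        E[W] = n(n+1)/4 = 7*8/4 = 14.
        Tie groups: |d|=1 (t=2), |d|=3 (t=2); sum(t^3 - t) = 12.
        Var[W] = n(n+1)(2n+1)/24 - sum(t^3-t)/48 = 840/24 - 12/48 = 34.75.
        z = (W - E[W]) / sqrt(Var[W]) = (14 - 14) / 5.8949 = 0.0000.
        Two-sided p = 2*Phi(z) = 1.000000.
Step 6: alpha = 0.05. fail to reject H0.

W+ = 14, W- = 14, W = min = 14, p = 1.000000, fail to reject H0.


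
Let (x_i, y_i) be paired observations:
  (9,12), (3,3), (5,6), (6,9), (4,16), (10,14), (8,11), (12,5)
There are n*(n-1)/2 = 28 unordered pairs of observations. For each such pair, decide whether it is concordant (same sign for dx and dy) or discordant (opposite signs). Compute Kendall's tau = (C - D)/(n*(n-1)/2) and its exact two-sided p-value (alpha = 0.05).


Step 1: Enumerate the 28 unordered pairs (i,j) with i<j and classify each by sign(x_j-x_i) * sign(y_j-y_i).
  (1,2):dx=-6,dy=-9->C; (1,3):dx=-4,dy=-6->C; (1,4):dx=-3,dy=-3->C; (1,5):dx=-5,dy=+4->D
  (1,6):dx=+1,dy=+2->C; (1,7):dx=-1,dy=-1->C; (1,8):dx=+3,dy=-7->D; (2,3):dx=+2,dy=+3->C
  (2,4):dx=+3,dy=+6->C; (2,5):dx=+1,dy=+13->C; (2,6):dx=+7,dy=+11->C; (2,7):dx=+5,dy=+8->C
  (2,8):dx=+9,dy=+2->C; (3,4):dx=+1,dy=+3->C; (3,5):dx=-1,dy=+10->D; (3,6):dx=+5,dy=+8->C
  (3,7):dx=+3,dy=+5->C; (3,8):dx=+7,dy=-1->D; (4,5):dx=-2,dy=+7->D; (4,6):dx=+4,dy=+5->C
  (4,7):dx=+2,dy=+2->C; (4,8):dx=+6,dy=-4->D; (5,6):dx=+6,dy=-2->D; (5,7):dx=+4,dy=-5->D
  (5,8):dx=+8,dy=-11->D; (6,7):dx=-2,dy=-3->C; (6,8):dx=+2,dy=-9->D; (7,8):dx=+4,dy=-6->D
Step 2: C = 17, D = 11, total pairs = 28.
Step 3: tau = (C - D)/(n(n-1)/2) = (17 - 11)/28 = 0.214286.
Step 4: Exact two-sided p-value (enumerate n! = 40320 permutations of y under H0): p = 0.548413.
Step 5: alpha = 0.05. fail to reject H0.

tau_b = 0.2143 (C=17, D=11), p = 0.548413, fail to reject H0.


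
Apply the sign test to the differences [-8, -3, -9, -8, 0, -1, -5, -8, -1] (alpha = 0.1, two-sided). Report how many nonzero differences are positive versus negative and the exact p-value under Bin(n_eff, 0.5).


Step 1: Discard zero differences. Original n = 9; n_eff = number of nonzero differences = 8.
Nonzero differences (with sign): -8, -3, -9, -8, -1, -5, -8, -1
Step 2: Count signs: positive = 0, negative = 8.
Step 3: Under H0: P(positive) = 0.5, so the number of positives S ~ Bin(8, 0.5).
Step 4: Two-sided exact p-value = sum of Bin(8,0.5) probabilities at or below the observed probability = 0.007812.
Step 5: alpha = 0.1. reject H0.

n_eff = 8, pos = 0, neg = 8, p = 0.007812, reject H0.


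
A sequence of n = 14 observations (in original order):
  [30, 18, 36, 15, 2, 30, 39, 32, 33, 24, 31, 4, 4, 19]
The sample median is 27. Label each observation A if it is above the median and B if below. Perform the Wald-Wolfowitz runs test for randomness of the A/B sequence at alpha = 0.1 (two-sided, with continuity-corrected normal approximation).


Step 1: Compute median = 27; label A = above, B = below.
Labels in order: ABABBAAAABABBB  (n_A = 7, n_B = 7)
Step 2: Count runs R = 8.
Step 3: Under H0 (random ordering), E[R] = 2*n_A*n_B/(n_A+n_B) + 1 = 2*7*7/14 + 1 = 8.0000.
        Var[R] = 2*n_A*n_B*(2*n_A*n_B - n_A - n_B) / ((n_A+n_B)^2 * (n_A+n_B-1)) = 8232/2548 = 3.2308.
        SD[R] = 1.7974.
Step 4: R = E[R], so z = 0 with no continuity correction.
Step 5: Two-sided p-value via normal approximation = 2*(1 - Phi(|z|)) = 1.000000.
Step 6: alpha = 0.1. fail to reject H0.

R = 8, z = 0.0000, p = 1.000000, fail to reject H0.


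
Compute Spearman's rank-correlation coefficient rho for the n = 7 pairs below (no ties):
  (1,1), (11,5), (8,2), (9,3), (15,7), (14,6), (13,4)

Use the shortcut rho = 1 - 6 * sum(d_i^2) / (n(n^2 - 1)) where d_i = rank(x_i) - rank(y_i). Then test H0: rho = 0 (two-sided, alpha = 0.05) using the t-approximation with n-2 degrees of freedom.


Step 1: Rank x and y separately (midranks; no ties here).
rank(x): 1->1, 11->4, 8->2, 9->3, 15->7, 14->6, 13->5
rank(y): 1->1, 5->5, 2->2, 3->3, 7->7, 6->6, 4->4
Step 2: d_i = R_x(i) - R_y(i); compute d_i^2.
  (1-1)^2=0, (4-5)^2=1, (2-2)^2=0, (3-3)^2=0, (7-7)^2=0, (6-6)^2=0, (5-4)^2=1
sum(d^2) = 2.
Step 3: rho = 1 - 6*2 / (7*(7^2 - 1)) = 1 - 12/336 = 0.964286.
Step 4: Under H0, t = rho * sqrt((n-2)/(1-rho^2)) = 8.1408 ~ t(5).
Step 5: Two-sided p-value from the t-distribution with 5 df = 0.000454.
Step 6: alpha = 0.05. reject H0.

rho = 0.9643, p = 0.000454, reject H0 at alpha = 0.05.


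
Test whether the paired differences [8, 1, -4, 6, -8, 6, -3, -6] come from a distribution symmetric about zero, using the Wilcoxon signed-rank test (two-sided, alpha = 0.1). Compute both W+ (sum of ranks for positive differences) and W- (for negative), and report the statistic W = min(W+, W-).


Step 1: Drop any zero differences (none here) and take |d_i|.
|d| = [8, 1, 4, 6, 8, 6, 3, 6]
Step 2: Midrank |d_i| (ties get averaged ranks).
ranks: |8|->7.5, |1|->1, |4|->3, |6|->5, |8|->7.5, |6|->5, |3|->2, |6|->5
Step 3: Attach original signs; sum ranks with positive sign and with negative sign.
W+ = 7.5 + 1 + 5 + 5 = 18.5
W- = 3 + 7.5 + 2 + 5 = 17.5
(Check: W+ + W- = 36 should equal n(n+1)/2 = 36.)
Step 4: Test statistic W = min(W+, W-) = 17.5.
Step 5: Ties in |d|, so use the tie-corrected normal approximation.
        E[W] = n(n+1)/4 = 8*9/4 = 18.
        Tie groups: |d|=6 (t=3), |d|=8 (t=2); sum(t^3 - t) = 30.
        Var[W] = n(n+1)(2n+1)/24 - sum(t^3-t)/48 = 1224/24 - 30/48 = 50.375.
        z = (W - E[W]) / sqrt(Var[W]) = (17.5 - 18) / 7.0975 = -0.0704.
        Two-sided p = 2*Phi(z) = 0.943838.
Step 6: alpha = 0.1. fail to reject H0.

W+ = 18.5, W- = 17.5, W = min = 17.5, p = 0.943838, fail to reject H0.


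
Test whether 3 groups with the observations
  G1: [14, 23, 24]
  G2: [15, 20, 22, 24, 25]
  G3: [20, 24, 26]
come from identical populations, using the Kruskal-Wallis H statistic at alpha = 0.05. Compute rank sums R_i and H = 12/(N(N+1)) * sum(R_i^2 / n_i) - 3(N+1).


Step 1: Combine all N = 11 observations and assign midranks.
sorted (value, group, rank): (14,G1,1), (15,G2,2), (20,G2,3.5), (20,G3,3.5), (22,G2,5), (23,G1,6), (24,G1,8), (24,G2,8), (24,G3,8), (25,G2,10), (26,G3,11)
Step 2: Sum ranks within each group.
R_1 = 15 (n_1 = 3)
R_2 = 28.5 (n_2 = 5)
R_3 = 22.5 (n_3 = 3)
Step 3: H = 12/(N(N+1)) * sum(R_i^2/n_i) - 3(N+1)
     = 12/(11*12) * (15^2/3 + 28.5^2/5 + 22.5^2/3) - 3*12
     = 0.090909 * 406.2 - 36
     = 0.927273.
Step 4: Ties present; correction factor C = 1 - 30/(11^3 - 11) = 0.977273. Corrected H = 0.927273 / 0.977273 = 0.948837.
Step 5: Under H0, H ~ chi^2(2); p-value = 0.622247.
Step 6: alpha = 0.05. fail to reject H0.

H = 0.9488, df = 2, p = 0.622247, fail to reject H0.


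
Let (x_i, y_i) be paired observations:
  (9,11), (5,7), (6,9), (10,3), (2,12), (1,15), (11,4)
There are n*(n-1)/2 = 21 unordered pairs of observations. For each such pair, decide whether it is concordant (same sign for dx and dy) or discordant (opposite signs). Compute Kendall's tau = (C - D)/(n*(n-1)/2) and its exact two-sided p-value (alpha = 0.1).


Step 1: Enumerate the 21 unordered pairs (i,j) with i<j and classify each by sign(x_j-x_i) * sign(y_j-y_i).
  (1,2):dx=-4,dy=-4->C; (1,3):dx=-3,dy=-2->C; (1,4):dx=+1,dy=-8->D; (1,5):dx=-7,dy=+1->D
  (1,6):dx=-8,dy=+4->D; (1,7):dx=+2,dy=-7->D; (2,3):dx=+1,dy=+2->C; (2,4):dx=+5,dy=-4->D
  (2,5):dx=-3,dy=+5->D; (2,6):dx=-4,dy=+8->D; (2,7):dx=+6,dy=-3->D; (3,4):dx=+4,dy=-6->D
  (3,5):dx=-4,dy=+3->D; (3,6):dx=-5,dy=+6->D; (3,7):dx=+5,dy=-5->D; (4,5):dx=-8,dy=+9->D
  (4,6):dx=-9,dy=+12->D; (4,7):dx=+1,dy=+1->C; (5,6):dx=-1,dy=+3->D; (5,7):dx=+9,dy=-8->D
  (6,7):dx=+10,dy=-11->D
Step 2: C = 4, D = 17, total pairs = 21.
Step 3: tau = (C - D)/(n(n-1)/2) = (4 - 17)/21 = -0.619048.
Step 4: Exact two-sided p-value (enumerate n! = 5040 permutations of y under H0): p = 0.069048.
Step 5: alpha = 0.1. reject H0.

tau_b = -0.6190 (C=4, D=17), p = 0.069048, reject H0.


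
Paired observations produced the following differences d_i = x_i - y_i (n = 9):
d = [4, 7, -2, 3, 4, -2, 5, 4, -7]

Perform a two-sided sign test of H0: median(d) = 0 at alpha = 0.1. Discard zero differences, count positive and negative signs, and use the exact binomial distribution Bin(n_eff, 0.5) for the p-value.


Step 1: Discard zero differences. Original n = 9; n_eff = number of nonzero differences = 9.
Nonzero differences (with sign): +4, +7, -2, +3, +4, -2, +5, +4, -7
Step 2: Count signs: positive = 6, negative = 3.
Step 3: Under H0: P(positive) = 0.5, so the number of positives S ~ Bin(9, 0.5).
Step 4: Two-sided exact p-value = sum of Bin(9,0.5) probabilities at or below the observed probability = 0.507812.
Step 5: alpha = 0.1. fail to reject H0.

n_eff = 9, pos = 6, neg = 3, p = 0.507812, fail to reject H0.


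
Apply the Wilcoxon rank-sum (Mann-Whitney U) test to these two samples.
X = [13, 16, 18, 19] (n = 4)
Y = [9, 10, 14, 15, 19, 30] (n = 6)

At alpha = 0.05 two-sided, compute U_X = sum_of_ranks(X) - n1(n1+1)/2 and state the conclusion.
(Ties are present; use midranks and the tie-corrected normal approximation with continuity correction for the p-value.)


Step 1: Combine and sort all 10 observations; assign midranks.
sorted (value, group): (9,Y), (10,Y), (13,X), (14,Y), (15,Y), (16,X), (18,X), (19,X), (19,Y), (30,Y)
ranks: 9->1, 10->2, 13->3, 14->4, 15->5, 16->6, 18->7, 19->8.5, 19->8.5, 30->10
Step 2: Rank sum for X: R1 = 3 + 6 + 7 + 8.5 = 24.5.
Step 3: U_X = R1 - n1(n1+1)/2 = 24.5 - 4*5/2 = 24.5 - 10 = 14.5.
       U_Y = n1*n2 - U_X = 24 - 14.5 = 9.5.
Step 4: Ties are present, so use the tie-corrected normal approximation (with continuity correction) for the p-value.
Step 5: p-value = 0.668870; compare to alpha = 0.05. fail to reject H0.

U_X = 14.5, p = 0.668870, fail to reject H0 at alpha = 0.05.


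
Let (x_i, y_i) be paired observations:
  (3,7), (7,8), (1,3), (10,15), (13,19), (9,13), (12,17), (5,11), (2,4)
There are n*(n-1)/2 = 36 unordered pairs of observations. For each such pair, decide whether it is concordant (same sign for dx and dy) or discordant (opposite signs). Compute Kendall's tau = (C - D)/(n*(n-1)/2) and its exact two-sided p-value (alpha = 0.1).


Step 1: Enumerate the 36 unordered pairs (i,j) with i<j and classify each by sign(x_j-x_i) * sign(y_j-y_i).
  (1,2):dx=+4,dy=+1->C; (1,3):dx=-2,dy=-4->C; (1,4):dx=+7,dy=+8->C; (1,5):dx=+10,dy=+12->C
  (1,6):dx=+6,dy=+6->C; (1,7):dx=+9,dy=+10->C; (1,8):dx=+2,dy=+4->C; (1,9):dx=-1,dy=-3->C
  (2,3):dx=-6,dy=-5->C; (2,4):dx=+3,dy=+7->C; (2,5):dx=+6,dy=+11->C; (2,6):dx=+2,dy=+5->C
  (2,7):dx=+5,dy=+9->C; (2,8):dx=-2,dy=+3->D; (2,9):dx=-5,dy=-4->C; (3,4):dx=+9,dy=+12->C
  (3,5):dx=+12,dy=+16->C; (3,6):dx=+8,dy=+10->C; (3,7):dx=+11,dy=+14->C; (3,8):dx=+4,dy=+8->C
  (3,9):dx=+1,dy=+1->C; (4,5):dx=+3,dy=+4->C; (4,6):dx=-1,dy=-2->C; (4,7):dx=+2,dy=+2->C
  (4,8):dx=-5,dy=-4->C; (4,9):dx=-8,dy=-11->C; (5,6):dx=-4,dy=-6->C; (5,7):dx=-1,dy=-2->C
  (5,8):dx=-8,dy=-8->C; (5,9):dx=-11,dy=-15->C; (6,7):dx=+3,dy=+4->C; (6,8):dx=-4,dy=-2->C
  (6,9):dx=-7,dy=-9->C; (7,8):dx=-7,dy=-6->C; (7,9):dx=-10,dy=-13->C; (8,9):dx=-3,dy=-7->C
Step 2: C = 35, D = 1, total pairs = 36.
Step 3: tau = (C - D)/(n(n-1)/2) = (35 - 1)/36 = 0.944444.
Step 4: Exact two-sided p-value (enumerate n! = 362880 permutations of y under H0): p = 0.000050.
Step 5: alpha = 0.1. reject H0.

tau_b = 0.9444 (C=35, D=1), p = 0.000050, reject H0.


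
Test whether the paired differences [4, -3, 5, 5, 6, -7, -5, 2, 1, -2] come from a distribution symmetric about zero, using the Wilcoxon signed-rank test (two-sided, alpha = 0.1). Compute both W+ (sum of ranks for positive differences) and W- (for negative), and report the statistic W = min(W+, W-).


Step 1: Drop any zero differences (none here) and take |d_i|.
|d| = [4, 3, 5, 5, 6, 7, 5, 2, 1, 2]
Step 2: Midrank |d_i| (ties get averaged ranks).
ranks: |4|->5, |3|->4, |5|->7, |5|->7, |6|->9, |7|->10, |5|->7, |2|->2.5, |1|->1, |2|->2.5
Step 3: Attach original signs; sum ranks with positive sign and with negative sign.
W+ = 5 + 7 + 7 + 9 + 2.5 + 1 = 31.5
W- = 4 + 10 + 7 + 2.5 = 23.5
(Check: W+ + W- = 55 should equal n(n+1)/2 = 55.)
Step 4: Test statistic W = min(W+, W-) = 23.5.
Step 5: Ties in |d|, so use the tie-corrected normal approximation.
        E[W] = n(n+1)/4 = 10*11/4 = 27.5.
        Tie groups: |d|=2 (t=2), |d|=5 (t=3); sum(t^3 - t) = 30.
        Var[W] = n(n+1)(2n+1)/24 - sum(t^3-t)/48 = 2310/24 - 30/48 = 95.625.
        z = (W - E[W]) / sqrt(Var[W]) = (23.5 - 27.5) / 9.7788 = -0.4090.
        Two-sided p = 2*Phi(z) = 0.682504.
Step 6: alpha = 0.1. fail to reject H0.

W+ = 31.5, W- = 23.5, W = min = 23.5, p = 0.682504, fail to reject H0.


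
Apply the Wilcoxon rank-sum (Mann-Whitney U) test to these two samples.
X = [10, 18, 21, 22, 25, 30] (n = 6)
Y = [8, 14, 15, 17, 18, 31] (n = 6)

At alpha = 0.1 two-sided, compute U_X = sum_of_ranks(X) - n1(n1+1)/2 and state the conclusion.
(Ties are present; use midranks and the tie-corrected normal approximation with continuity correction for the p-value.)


Step 1: Combine and sort all 12 observations; assign midranks.
sorted (value, group): (8,Y), (10,X), (14,Y), (15,Y), (17,Y), (18,X), (18,Y), (21,X), (22,X), (25,X), (30,X), (31,Y)
ranks: 8->1, 10->2, 14->3, 15->4, 17->5, 18->6.5, 18->6.5, 21->8, 22->9, 25->10, 30->11, 31->12
Step 2: Rank sum for X: R1 = 2 + 6.5 + 8 + 9 + 10 + 11 = 46.5.
Step 3: U_X = R1 - n1(n1+1)/2 = 46.5 - 6*7/2 = 46.5 - 21 = 25.5.
       U_Y = n1*n2 - U_X = 36 - 25.5 = 10.5.
Step 4: Ties are present, so use the tie-corrected normal approximation (with continuity correction) for the p-value.
Step 5: p-value = 0.261496; compare to alpha = 0.1. fail to reject H0.

U_X = 25.5, p = 0.261496, fail to reject H0 at alpha = 0.1.


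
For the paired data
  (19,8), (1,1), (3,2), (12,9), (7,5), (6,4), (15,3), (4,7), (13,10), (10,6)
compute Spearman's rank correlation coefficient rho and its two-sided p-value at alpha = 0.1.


Step 1: Rank x and y separately (midranks; no ties here).
rank(x): 19->10, 1->1, 3->2, 12->7, 7->5, 6->4, 15->9, 4->3, 13->8, 10->6
rank(y): 8->8, 1->1, 2->2, 9->9, 5->5, 4->4, 3->3, 7->7, 10->10, 6->6
Step 2: d_i = R_x(i) - R_y(i); compute d_i^2.
  (10-8)^2=4, (1-1)^2=0, (2-2)^2=0, (7-9)^2=4, (5-5)^2=0, (4-4)^2=0, (9-3)^2=36, (3-7)^2=16, (8-10)^2=4, (6-6)^2=0
sum(d^2) = 64.
Step 3: rho = 1 - 6*64 / (10*(10^2 - 1)) = 1 - 384/990 = 0.612121.
Step 4: Under H0, t = rho * sqrt((n-2)/(1-rho^2)) = 2.1895 ~ t(8).
Step 5: Two-sided p-value from the t-distribution with 8 df = 0.059972.
Step 6: alpha = 0.1. reject H0.

rho = 0.6121, p = 0.059972, reject H0 at alpha = 0.1.


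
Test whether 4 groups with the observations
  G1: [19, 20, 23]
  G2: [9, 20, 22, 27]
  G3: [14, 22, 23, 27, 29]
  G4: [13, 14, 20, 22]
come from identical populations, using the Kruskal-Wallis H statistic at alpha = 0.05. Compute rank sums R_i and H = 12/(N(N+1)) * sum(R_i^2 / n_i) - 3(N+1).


Step 1: Combine all N = 16 observations and assign midranks.
sorted (value, group, rank): (9,G2,1), (13,G4,2), (14,G3,3.5), (14,G4,3.5), (19,G1,5), (20,G1,7), (20,G2,7), (20,G4,7), (22,G2,10), (22,G3,10), (22,G4,10), (23,G1,12.5), (23,G3,12.5), (27,G2,14.5), (27,G3,14.5), (29,G3,16)
Step 2: Sum ranks within each group.
R_1 = 24.5 (n_1 = 3)
R_2 = 32.5 (n_2 = 4)
R_3 = 56.5 (n_3 = 5)
R_4 = 22.5 (n_4 = 4)
Step 3: H = 12/(N(N+1)) * sum(R_i^2/n_i) - 3(N+1)
     = 12/(16*17) * (24.5^2/3 + 32.5^2/4 + 56.5^2/5 + 22.5^2/4) - 3*17
     = 0.044118 * 1229.16 - 51
     = 3.227574.
Step 4: Ties present; correction factor C = 1 - 66/(16^3 - 16) = 0.983824. Corrected H = 3.227574 / 0.983824 = 3.280643.
Step 5: Under H0, H ~ chi^2(3); p-value = 0.350346.
Step 6: alpha = 0.05. fail to reject H0.

H = 3.2806, df = 3, p = 0.350346, fail to reject H0.


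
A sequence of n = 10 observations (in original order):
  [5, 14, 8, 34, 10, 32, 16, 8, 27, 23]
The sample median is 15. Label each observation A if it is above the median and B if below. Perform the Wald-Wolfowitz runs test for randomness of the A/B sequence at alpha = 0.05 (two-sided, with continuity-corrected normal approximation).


Step 1: Compute median = 15; label A = above, B = below.
Labels in order: BBBABAABAA  (n_A = 5, n_B = 5)
Step 2: Count runs R = 6.
Step 3: Under H0 (random ordering), E[R] = 2*n_A*n_B/(n_A+n_B) + 1 = 2*5*5/10 + 1 = 6.0000.
        Var[R] = 2*n_A*n_B*(2*n_A*n_B - n_A - n_B) / ((n_A+n_B)^2 * (n_A+n_B-1)) = 2000/900 = 2.2222.
        SD[R] = 1.4907.
Step 4: R = E[R], so z = 0 with no continuity correction.
Step 5: Two-sided p-value via normal approximation = 2*(1 - Phi(|z|)) = 1.000000.
Step 6: alpha = 0.05. fail to reject H0.

R = 6, z = 0.0000, p = 1.000000, fail to reject H0.


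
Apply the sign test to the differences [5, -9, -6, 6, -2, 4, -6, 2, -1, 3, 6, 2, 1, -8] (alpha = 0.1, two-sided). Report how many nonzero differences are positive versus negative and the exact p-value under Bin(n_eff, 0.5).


Step 1: Discard zero differences. Original n = 14; n_eff = number of nonzero differences = 14.
Nonzero differences (with sign): +5, -9, -6, +6, -2, +4, -6, +2, -1, +3, +6, +2, +1, -8
Step 2: Count signs: positive = 8, negative = 6.
Step 3: Under H0: P(positive) = 0.5, so the number of positives S ~ Bin(14, 0.5).
Step 4: Two-sided exact p-value = sum of Bin(14,0.5) probabilities at or below the observed probability = 0.790527.
Step 5: alpha = 0.1. fail to reject H0.

n_eff = 14, pos = 8, neg = 6, p = 0.790527, fail to reject H0.


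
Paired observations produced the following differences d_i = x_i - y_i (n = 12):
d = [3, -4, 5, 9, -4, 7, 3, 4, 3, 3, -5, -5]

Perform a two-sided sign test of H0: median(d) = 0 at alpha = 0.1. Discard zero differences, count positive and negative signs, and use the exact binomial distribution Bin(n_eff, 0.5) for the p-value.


Step 1: Discard zero differences. Original n = 12; n_eff = number of nonzero differences = 12.
Nonzero differences (with sign): +3, -4, +5, +9, -4, +7, +3, +4, +3, +3, -5, -5
Step 2: Count signs: positive = 8, negative = 4.
Step 3: Under H0: P(positive) = 0.5, so the number of positives S ~ Bin(12, 0.5).
Step 4: Two-sided exact p-value = sum of Bin(12,0.5) probabilities at or below the observed probability = 0.387695.
Step 5: alpha = 0.1. fail to reject H0.

n_eff = 12, pos = 8, neg = 4, p = 0.387695, fail to reject H0.


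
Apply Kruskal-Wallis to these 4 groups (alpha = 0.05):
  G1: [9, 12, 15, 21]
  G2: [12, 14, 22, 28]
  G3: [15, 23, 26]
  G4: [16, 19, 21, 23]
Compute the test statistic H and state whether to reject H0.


Step 1: Combine all N = 15 observations and assign midranks.
sorted (value, group, rank): (9,G1,1), (12,G1,2.5), (12,G2,2.5), (14,G2,4), (15,G1,5.5), (15,G3,5.5), (16,G4,7), (19,G4,8), (21,G1,9.5), (21,G4,9.5), (22,G2,11), (23,G3,12.5), (23,G4,12.5), (26,G3,14), (28,G2,15)
Step 2: Sum ranks within each group.
R_1 = 18.5 (n_1 = 4)
R_2 = 32.5 (n_2 = 4)
R_3 = 32 (n_3 = 3)
R_4 = 37 (n_4 = 4)
Step 3: H = 12/(N(N+1)) * sum(R_i^2/n_i) - 3(N+1)
     = 12/(15*16) * (18.5^2/4 + 32.5^2/4 + 32^2/3 + 37^2/4) - 3*16
     = 0.050000 * 1033.21 - 48
     = 3.660417.
Step 4: Ties present; correction factor C = 1 - 24/(15^3 - 15) = 0.992857. Corrected H = 3.660417 / 0.992857 = 3.686751.
Step 5: Under H0, H ~ chi^2(3); p-value = 0.297337.
Step 6: alpha = 0.05. fail to reject H0.

H = 3.6868, df = 3, p = 0.297337, fail to reject H0.


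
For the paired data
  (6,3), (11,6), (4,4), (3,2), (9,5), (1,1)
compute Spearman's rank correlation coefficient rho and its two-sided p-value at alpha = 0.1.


Step 1: Rank x and y separately (midranks; no ties here).
rank(x): 6->4, 11->6, 4->3, 3->2, 9->5, 1->1
rank(y): 3->3, 6->6, 4->4, 2->2, 5->5, 1->1
Step 2: d_i = R_x(i) - R_y(i); compute d_i^2.
  (4-3)^2=1, (6-6)^2=0, (3-4)^2=1, (2-2)^2=0, (5-5)^2=0, (1-1)^2=0
sum(d^2) = 2.
Step 3: rho = 1 - 6*2 / (6*(6^2 - 1)) = 1 - 12/210 = 0.942857.
Step 4: Under H0, t = rho * sqrt((n-2)/(1-rho^2)) = 5.6595 ~ t(4).
Step 5: Two-sided p-value from the t-distribution with 4 df = 0.004805.
Step 6: alpha = 0.1. reject H0.

rho = 0.9429, p = 0.004805, reject H0 at alpha = 0.1.


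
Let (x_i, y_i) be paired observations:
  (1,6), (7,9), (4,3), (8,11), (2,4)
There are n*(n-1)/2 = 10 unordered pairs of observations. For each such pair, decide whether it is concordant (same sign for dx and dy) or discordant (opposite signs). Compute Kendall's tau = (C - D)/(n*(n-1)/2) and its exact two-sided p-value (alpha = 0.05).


Step 1: Enumerate the 10 unordered pairs (i,j) with i<j and classify each by sign(x_j-x_i) * sign(y_j-y_i).
  (1,2):dx=+6,dy=+3->C; (1,3):dx=+3,dy=-3->D; (1,4):dx=+7,dy=+5->C; (1,5):dx=+1,dy=-2->D
  (2,3):dx=-3,dy=-6->C; (2,4):dx=+1,dy=+2->C; (2,5):dx=-5,dy=-5->C; (3,4):dx=+4,dy=+8->C
  (3,5):dx=-2,dy=+1->D; (4,5):dx=-6,dy=-7->C
Step 2: C = 7, D = 3, total pairs = 10.
Step 3: tau = (C - D)/(n(n-1)/2) = (7 - 3)/10 = 0.400000.
Step 4: Exact two-sided p-value (enumerate n! = 120 permutations of y under H0): p = 0.483333.
Step 5: alpha = 0.05. fail to reject H0.

tau_b = 0.4000 (C=7, D=3), p = 0.483333, fail to reject H0.


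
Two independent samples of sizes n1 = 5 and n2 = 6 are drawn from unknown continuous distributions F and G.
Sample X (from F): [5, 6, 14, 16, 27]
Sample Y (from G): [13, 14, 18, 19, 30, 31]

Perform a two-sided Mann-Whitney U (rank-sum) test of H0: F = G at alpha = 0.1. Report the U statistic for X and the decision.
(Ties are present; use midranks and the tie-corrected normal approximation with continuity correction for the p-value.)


Step 1: Combine and sort all 11 observations; assign midranks.
sorted (value, group): (5,X), (6,X), (13,Y), (14,X), (14,Y), (16,X), (18,Y), (19,Y), (27,X), (30,Y), (31,Y)
ranks: 5->1, 6->2, 13->3, 14->4.5, 14->4.5, 16->6, 18->7, 19->8, 27->9, 30->10, 31->11
Step 2: Rank sum for X: R1 = 1 + 2 + 4.5 + 6 + 9 = 22.5.
Step 3: U_X = R1 - n1(n1+1)/2 = 22.5 - 5*6/2 = 22.5 - 15 = 7.5.
       U_Y = n1*n2 - U_X = 30 - 7.5 = 22.5.
Step 4: Ties are present, so use the tie-corrected normal approximation (with continuity correction) for the p-value.
Step 5: p-value = 0.200217; compare to alpha = 0.1. fail to reject H0.

U_X = 7.5, p = 0.200217, fail to reject H0 at alpha = 0.1.


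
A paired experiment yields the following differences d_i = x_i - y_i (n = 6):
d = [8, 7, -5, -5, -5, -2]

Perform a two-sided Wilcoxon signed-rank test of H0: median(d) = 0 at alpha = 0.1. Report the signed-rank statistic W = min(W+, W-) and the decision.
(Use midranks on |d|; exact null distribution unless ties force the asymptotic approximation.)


Step 1: Drop any zero differences (none here) and take |d_i|.
|d| = [8, 7, 5, 5, 5, 2]
Step 2: Midrank |d_i| (ties get averaged ranks).
ranks: |8|->6, |7|->5, |5|->3, |5|->3, |5|->3, |2|->1
Step 3: Attach original signs; sum ranks with positive sign and with negative sign.
W+ = 6 + 5 = 11
W- = 3 + 3 + 3 + 1 = 10
(Check: W+ + W- = 21 should equal n(n+1)/2 = 21.)
Step 4: Test statistic W = min(W+, W-) = 10.
Step 5: Ties in |d|, so use the tie-corrected normal approximation.
        E[W] = n(n+1)/4 = 6*7/4 = 10.5.
        Tie groups: |d|=5 (t=3); sum(t^3 - t) = 24.
        Var[W] = n(n+1)(2n+1)/24 - sum(t^3-t)/48 = 546/24 - 24/48 = 22.25.
        z = (W - E[W]) / sqrt(Var[W]) = (10 - 10.5) / 4.7170 = -0.1060.
        Two-sided p = 2*Phi(z) = 0.915583.
Step 6: alpha = 0.1. fail to reject H0.

W+ = 11, W- = 10, W = min = 10, p = 0.915583, fail to reject H0.


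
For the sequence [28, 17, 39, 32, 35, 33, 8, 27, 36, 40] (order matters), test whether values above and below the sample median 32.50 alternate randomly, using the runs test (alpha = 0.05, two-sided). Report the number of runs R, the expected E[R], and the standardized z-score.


Step 1: Compute median = 32.50; label A = above, B = below.
Labels in order: BBABAABBAA  (n_A = 5, n_B = 5)
Step 2: Count runs R = 6.
Step 3: Under H0 (random ordering), E[R] = 2*n_A*n_B/(n_A+n_B) + 1 = 2*5*5/10 + 1 = 6.0000.
        Var[R] = 2*n_A*n_B*(2*n_A*n_B - n_A - n_B) / ((n_A+n_B)^2 * (n_A+n_B-1)) = 2000/900 = 2.2222.
        SD[R] = 1.4907.
Step 4: R = E[R], so z = 0 with no continuity correction.
Step 5: Two-sided p-value via normal approximation = 2*(1 - Phi(|z|)) = 1.000000.
Step 6: alpha = 0.05. fail to reject H0.

R = 6, z = 0.0000, p = 1.000000, fail to reject H0.


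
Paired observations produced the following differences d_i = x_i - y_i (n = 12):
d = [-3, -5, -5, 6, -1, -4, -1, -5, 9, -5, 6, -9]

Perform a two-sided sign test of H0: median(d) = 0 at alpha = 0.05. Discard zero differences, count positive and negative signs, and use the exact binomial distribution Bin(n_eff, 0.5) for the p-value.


Step 1: Discard zero differences. Original n = 12; n_eff = number of nonzero differences = 12.
Nonzero differences (with sign): -3, -5, -5, +6, -1, -4, -1, -5, +9, -5, +6, -9
Step 2: Count signs: positive = 3, negative = 9.
Step 3: Under H0: P(positive) = 0.5, so the number of positives S ~ Bin(12, 0.5).
Step 4: Two-sided exact p-value = sum of Bin(12,0.5) probabilities at or below the observed probability = 0.145996.
Step 5: alpha = 0.05. fail to reject H0.

n_eff = 12, pos = 3, neg = 9, p = 0.145996, fail to reject H0.


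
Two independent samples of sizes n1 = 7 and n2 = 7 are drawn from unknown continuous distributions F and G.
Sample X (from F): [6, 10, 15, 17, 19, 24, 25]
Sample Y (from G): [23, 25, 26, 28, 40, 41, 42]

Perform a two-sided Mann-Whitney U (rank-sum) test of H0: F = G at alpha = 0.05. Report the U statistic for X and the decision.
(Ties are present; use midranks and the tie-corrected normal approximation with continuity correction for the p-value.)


Step 1: Combine and sort all 14 observations; assign midranks.
sorted (value, group): (6,X), (10,X), (15,X), (17,X), (19,X), (23,Y), (24,X), (25,X), (25,Y), (26,Y), (28,Y), (40,Y), (41,Y), (42,Y)
ranks: 6->1, 10->2, 15->3, 17->4, 19->5, 23->6, 24->7, 25->8.5, 25->8.5, 26->10, 28->11, 40->12, 41->13, 42->14
Step 2: Rank sum for X: R1 = 1 + 2 + 3 + 4 + 5 + 7 + 8.5 = 30.5.
Step 3: U_X = R1 - n1(n1+1)/2 = 30.5 - 7*8/2 = 30.5 - 28 = 2.5.
       U_Y = n1*n2 - U_X = 49 - 2.5 = 46.5.
Step 4: Ties are present, so use the tie-corrected normal approximation (with continuity correction) for the p-value.
Step 5: p-value = 0.005956; compare to alpha = 0.05. reject H0.

U_X = 2.5, p = 0.005956, reject H0 at alpha = 0.05.


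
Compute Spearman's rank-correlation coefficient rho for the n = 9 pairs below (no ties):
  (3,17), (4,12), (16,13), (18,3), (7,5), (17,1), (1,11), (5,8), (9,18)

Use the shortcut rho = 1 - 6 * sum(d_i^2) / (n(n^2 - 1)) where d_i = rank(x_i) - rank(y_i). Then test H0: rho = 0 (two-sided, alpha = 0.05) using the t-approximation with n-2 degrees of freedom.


Step 1: Rank x and y separately (midranks; no ties here).
rank(x): 3->2, 4->3, 16->7, 18->9, 7->5, 17->8, 1->1, 5->4, 9->6
rank(y): 17->8, 12->6, 13->7, 3->2, 5->3, 1->1, 11->5, 8->4, 18->9
Step 2: d_i = R_x(i) - R_y(i); compute d_i^2.
  (2-8)^2=36, (3-6)^2=9, (7-7)^2=0, (9-2)^2=49, (5-3)^2=4, (8-1)^2=49, (1-5)^2=16, (4-4)^2=0, (6-9)^2=9
sum(d^2) = 172.
Step 3: rho = 1 - 6*172 / (9*(9^2 - 1)) = 1 - 1032/720 = -0.433333.
Step 4: Under H0, t = rho * sqrt((n-2)/(1-rho^2)) = -1.2721 ~ t(7).
Step 5: Two-sided p-value from the t-distribution with 7 df = 0.243952.
Step 6: alpha = 0.05. fail to reject H0.

rho = -0.4333, p = 0.243952, fail to reject H0 at alpha = 0.05.


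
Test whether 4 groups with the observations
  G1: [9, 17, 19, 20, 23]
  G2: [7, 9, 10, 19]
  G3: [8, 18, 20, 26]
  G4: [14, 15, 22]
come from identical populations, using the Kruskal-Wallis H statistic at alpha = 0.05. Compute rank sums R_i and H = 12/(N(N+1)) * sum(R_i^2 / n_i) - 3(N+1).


Step 1: Combine all N = 16 observations and assign midranks.
sorted (value, group, rank): (7,G2,1), (8,G3,2), (9,G1,3.5), (9,G2,3.5), (10,G2,5), (14,G4,6), (15,G4,7), (17,G1,8), (18,G3,9), (19,G1,10.5), (19,G2,10.5), (20,G1,12.5), (20,G3,12.5), (22,G4,14), (23,G1,15), (26,G3,16)
Step 2: Sum ranks within each group.
R_1 = 49.5 (n_1 = 5)
R_2 = 20 (n_2 = 4)
R_3 = 39.5 (n_3 = 4)
R_4 = 27 (n_4 = 3)
Step 3: H = 12/(N(N+1)) * sum(R_i^2/n_i) - 3(N+1)
     = 12/(16*17) * (49.5^2/5 + 20^2/4 + 39.5^2/4 + 27^2/3) - 3*17
     = 0.044118 * 1223.11 - 51
     = 2.960846.
Step 4: Ties present; correction factor C = 1 - 18/(16^3 - 16) = 0.995588. Corrected H = 2.960846 / 0.995588 = 2.973966.
Step 5: Under H0, H ~ chi^2(3); p-value = 0.395657.
Step 6: alpha = 0.05. fail to reject H0.

H = 2.9740, df = 3, p = 0.395657, fail to reject H0.


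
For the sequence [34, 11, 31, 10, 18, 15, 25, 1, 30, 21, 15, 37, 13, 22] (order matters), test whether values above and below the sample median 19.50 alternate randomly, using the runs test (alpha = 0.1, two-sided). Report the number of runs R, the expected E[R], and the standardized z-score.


Step 1: Compute median = 19.50; label A = above, B = below.
Labels in order: ABABBBABAABABA  (n_A = 7, n_B = 7)
Step 2: Count runs R = 11.
Step 3: Under H0 (random ordering), E[R] = 2*n_A*n_B/(n_A+n_B) + 1 = 2*7*7/14 + 1 = 8.0000.
        Var[R] = 2*n_A*n_B*(2*n_A*n_B - n_A - n_B) / ((n_A+n_B)^2 * (n_A+n_B-1)) = 8232/2548 = 3.2308.
        SD[R] = 1.7974.
Step 4: Continuity-corrected z = (R - 0.5 - E[R]) / SD[R] = (11 - 0.5 - 8.0000) / 1.7974 = 1.3909.
Step 5: Two-sided p-value via normal approximation = 2*(1 - Phi(|z|)) = 0.164264.
Step 6: alpha = 0.1. fail to reject H0.

R = 11, z = 1.3909, p = 0.164264, fail to reject H0.


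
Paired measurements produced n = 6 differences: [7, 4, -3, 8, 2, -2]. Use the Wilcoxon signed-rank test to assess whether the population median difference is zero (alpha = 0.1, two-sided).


Step 1: Drop any zero differences (none here) and take |d_i|.
|d| = [7, 4, 3, 8, 2, 2]
Step 2: Midrank |d_i| (ties get averaged ranks).
ranks: |7|->5, |4|->4, |3|->3, |8|->6, |2|->1.5, |2|->1.5
Step 3: Attach original signs; sum ranks with positive sign and with negative sign.
W+ = 5 + 4 + 6 + 1.5 = 16.5
W- = 3 + 1.5 = 4.5
(Check: W+ + W- = 21 should equal n(n+1)/2 = 21.)
Step 4: Test statistic W = min(W+, W-) = 4.5.
Step 5: Ties in |d|, so use the tie-corrected normal approximation.
        E[W] = n(n+1)/4 = 6*7/4 = 10.5.
        Tie groups: |d|=2 (t=2); sum(t^3 - t) = 6.
        Var[W] = n(n+1)(2n+1)/24 - sum(t^3-t)/48 = 546/24 - 6/48 = 22.625.
        z = (W - E[W]) / sqrt(Var[W]) = (4.5 - 10.5) / 4.7566 = -1.2614.
        Two-sided p = 2*Phi(z) = 0.207160.
Step 6: alpha = 0.1. fail to reject H0.

W+ = 16.5, W- = 4.5, W = min = 4.5, p = 0.207160, fail to reject H0.


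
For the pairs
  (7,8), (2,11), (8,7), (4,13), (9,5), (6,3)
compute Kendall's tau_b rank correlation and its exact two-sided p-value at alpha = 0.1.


Step 1: Enumerate the 15 unordered pairs (i,j) with i<j and classify each by sign(x_j-x_i) * sign(y_j-y_i).
  (1,2):dx=-5,dy=+3->D; (1,3):dx=+1,dy=-1->D; (1,4):dx=-3,dy=+5->D; (1,5):dx=+2,dy=-3->D
  (1,6):dx=-1,dy=-5->C; (2,3):dx=+6,dy=-4->D; (2,4):dx=+2,dy=+2->C; (2,5):dx=+7,dy=-6->D
  (2,6):dx=+4,dy=-8->D; (3,4):dx=-4,dy=+6->D; (3,5):dx=+1,dy=-2->D; (3,6):dx=-2,dy=-4->C
  (4,5):dx=+5,dy=-8->D; (4,6):dx=+2,dy=-10->D; (5,6):dx=-3,dy=-2->C
Step 2: C = 4, D = 11, total pairs = 15.
Step 3: tau = (C - D)/(n(n-1)/2) = (4 - 11)/15 = -0.466667.
Step 4: Exact two-sided p-value (enumerate n! = 720 permutations of y under H0): p = 0.272222.
Step 5: alpha = 0.1. fail to reject H0.

tau_b = -0.4667 (C=4, D=11), p = 0.272222, fail to reject H0.


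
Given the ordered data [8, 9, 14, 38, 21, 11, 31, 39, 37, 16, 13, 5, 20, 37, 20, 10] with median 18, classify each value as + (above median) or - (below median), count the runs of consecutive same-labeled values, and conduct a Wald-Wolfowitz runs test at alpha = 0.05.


Step 1: Compute median = 18; label A = above, B = below.
Labels in order: BBBAABAAABBBAAAB  (n_A = 8, n_B = 8)
Step 2: Count runs R = 7.
Step 3: Under H0 (random ordering), E[R] = 2*n_A*n_B/(n_A+n_B) + 1 = 2*8*8/16 + 1 = 9.0000.
        Var[R] = 2*n_A*n_B*(2*n_A*n_B - n_A - n_B) / ((n_A+n_B)^2 * (n_A+n_B-1)) = 14336/3840 = 3.7333.
        SD[R] = 1.9322.
Step 4: Continuity-corrected z = (R + 0.5 - E[R]) / SD[R] = (7 + 0.5 - 9.0000) / 1.9322 = -0.7763.
Step 5: Two-sided p-value via normal approximation = 2*(1 - Phi(|z|)) = 0.437558.
Step 6: alpha = 0.05. fail to reject H0.

R = 7, z = -0.7763, p = 0.437558, fail to reject H0.


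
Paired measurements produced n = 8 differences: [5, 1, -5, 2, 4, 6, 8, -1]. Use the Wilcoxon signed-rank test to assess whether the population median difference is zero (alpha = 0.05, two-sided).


Step 1: Drop any zero differences (none here) and take |d_i|.
|d| = [5, 1, 5, 2, 4, 6, 8, 1]
Step 2: Midrank |d_i| (ties get averaged ranks).
ranks: |5|->5.5, |1|->1.5, |5|->5.5, |2|->3, |4|->4, |6|->7, |8|->8, |1|->1.5
Step 3: Attach original signs; sum ranks with positive sign and with negative sign.
W+ = 5.5 + 1.5 + 3 + 4 + 7 + 8 = 29
W- = 5.5 + 1.5 = 7
(Check: W+ + W- = 36 should equal n(n+1)/2 = 36.)
Step 4: Test statistic W = min(W+, W-) = 7.
Step 5: Ties in |d|, so use the tie-corrected normal approximation.
        E[W] = n(n+1)/4 = 8*9/4 = 18.
        Tie groups: |d|=1 (t=2), |d|=5 (t=2); sum(t^3 - t) = 12.
        Var[W] = n(n+1)(2n+1)/24 - sum(t^3-t)/48 = 1224/24 - 12/48 = 50.75.
        z = (W - E[W]) / sqrt(Var[W]) = (7 - 18) / 7.1239 = -1.5441.
        Two-sided p = 2*Phi(z) = 0.122565.
Step 6: alpha = 0.05. fail to reject H0.

W+ = 29, W- = 7, W = min = 7, p = 0.122565, fail to reject H0.


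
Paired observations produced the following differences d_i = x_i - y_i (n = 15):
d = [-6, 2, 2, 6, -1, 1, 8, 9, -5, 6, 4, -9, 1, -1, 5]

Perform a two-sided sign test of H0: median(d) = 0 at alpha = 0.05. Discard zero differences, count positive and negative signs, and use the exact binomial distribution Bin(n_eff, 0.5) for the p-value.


Step 1: Discard zero differences. Original n = 15; n_eff = number of nonzero differences = 15.
Nonzero differences (with sign): -6, +2, +2, +6, -1, +1, +8, +9, -5, +6, +4, -9, +1, -1, +5
Step 2: Count signs: positive = 10, negative = 5.
Step 3: Under H0: P(positive) = 0.5, so the number of positives S ~ Bin(15, 0.5).
Step 4: Two-sided exact p-value = sum of Bin(15,0.5) probabilities at or below the observed probability = 0.301758.
Step 5: alpha = 0.05. fail to reject H0.

n_eff = 15, pos = 10, neg = 5, p = 0.301758, fail to reject H0.


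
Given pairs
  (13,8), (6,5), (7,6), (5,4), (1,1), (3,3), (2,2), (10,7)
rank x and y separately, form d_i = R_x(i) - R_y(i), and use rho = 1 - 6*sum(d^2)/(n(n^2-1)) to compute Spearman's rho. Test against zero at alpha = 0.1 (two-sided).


Step 1: Rank x and y separately (midranks; no ties here).
rank(x): 13->8, 6->5, 7->6, 5->4, 1->1, 3->3, 2->2, 10->7
rank(y): 8->8, 5->5, 6->6, 4->4, 1->1, 3->3, 2->2, 7->7
Step 2: d_i = R_x(i) - R_y(i); compute d_i^2.
  (8-8)^2=0, (5-5)^2=0, (6-6)^2=0, (4-4)^2=0, (1-1)^2=0, (3-3)^2=0, (2-2)^2=0, (7-7)^2=0
sum(d^2) = 0.
Step 3: rho = 1 - 6*0 / (8*(8^2 - 1)) = 1 - 0/504 = 1.000000.
Step 5: Two-sided p-value from the t-distribution with 6 df = 0.000000.
Step 6: alpha = 0.1. reject H0.

rho = 1.0000, p = 0.000000, reject H0 at alpha = 0.1.


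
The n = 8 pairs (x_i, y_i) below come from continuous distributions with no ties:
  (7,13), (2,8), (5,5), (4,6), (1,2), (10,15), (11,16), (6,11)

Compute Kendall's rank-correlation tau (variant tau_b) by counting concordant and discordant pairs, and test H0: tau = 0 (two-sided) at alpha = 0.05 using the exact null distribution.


Step 1: Enumerate the 28 unordered pairs (i,j) with i<j and classify each by sign(x_j-x_i) * sign(y_j-y_i).
  (1,2):dx=-5,dy=-5->C; (1,3):dx=-2,dy=-8->C; (1,4):dx=-3,dy=-7->C; (1,5):dx=-6,dy=-11->C
  (1,6):dx=+3,dy=+2->C; (1,7):dx=+4,dy=+3->C; (1,8):dx=-1,dy=-2->C; (2,3):dx=+3,dy=-3->D
  (2,4):dx=+2,dy=-2->D; (2,5):dx=-1,dy=-6->C; (2,6):dx=+8,dy=+7->C; (2,7):dx=+9,dy=+8->C
  (2,8):dx=+4,dy=+3->C; (3,4):dx=-1,dy=+1->D; (3,5):dx=-4,dy=-3->C; (3,6):dx=+5,dy=+10->C
  (3,7):dx=+6,dy=+11->C; (3,8):dx=+1,dy=+6->C; (4,5):dx=-3,dy=-4->C; (4,6):dx=+6,dy=+9->C
  (4,7):dx=+7,dy=+10->C; (4,8):dx=+2,dy=+5->C; (5,6):dx=+9,dy=+13->C; (5,7):dx=+10,dy=+14->C
  (5,8):dx=+5,dy=+9->C; (6,7):dx=+1,dy=+1->C; (6,8):dx=-4,dy=-4->C; (7,8):dx=-5,dy=-5->C
Step 2: C = 25, D = 3, total pairs = 28.
Step 3: tau = (C - D)/(n(n-1)/2) = (25 - 3)/28 = 0.785714.
Step 4: Exact two-sided p-value (enumerate n! = 40320 permutations of y under H0): p = 0.005506.
Step 5: alpha = 0.05. reject H0.

tau_b = 0.7857 (C=25, D=3), p = 0.005506, reject H0.


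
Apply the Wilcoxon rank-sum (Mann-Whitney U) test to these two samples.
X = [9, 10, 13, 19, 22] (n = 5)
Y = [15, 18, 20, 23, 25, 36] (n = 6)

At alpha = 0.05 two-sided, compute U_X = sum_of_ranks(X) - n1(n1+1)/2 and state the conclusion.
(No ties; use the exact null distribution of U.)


Step 1: Combine and sort all 11 observations; assign midranks.
sorted (value, group): (9,X), (10,X), (13,X), (15,Y), (18,Y), (19,X), (20,Y), (22,X), (23,Y), (25,Y), (36,Y)
ranks: 9->1, 10->2, 13->3, 15->4, 18->5, 19->6, 20->7, 22->8, 23->9, 25->10, 36->11
Step 2: Rank sum for X: R1 = 1 + 2 + 3 + 6 + 8 = 20.
Step 3: U_X = R1 - n1(n1+1)/2 = 20 - 5*6/2 = 20 - 15 = 5.
       U_Y = n1*n2 - U_X = 30 - 5 = 25.
Step 4: No ties, so the exact null distribution of U (based on enumerating the C(11,5) = 462 equally likely rank assignments) gives the two-sided p-value.
Step 5: p-value = 0.082251; compare to alpha = 0.05. fail to reject H0.

U_X = 5, p = 0.082251, fail to reject H0 at alpha = 0.05.


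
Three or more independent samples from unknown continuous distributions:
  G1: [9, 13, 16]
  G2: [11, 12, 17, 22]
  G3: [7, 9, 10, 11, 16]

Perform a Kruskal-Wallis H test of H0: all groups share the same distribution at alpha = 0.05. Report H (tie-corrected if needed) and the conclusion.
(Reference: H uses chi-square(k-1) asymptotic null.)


Step 1: Combine all N = 12 observations and assign midranks.
sorted (value, group, rank): (7,G3,1), (9,G1,2.5), (9,G3,2.5), (10,G3,4), (11,G2,5.5), (11,G3,5.5), (12,G2,7), (13,G1,8), (16,G1,9.5), (16,G3,9.5), (17,G2,11), (22,G2,12)
Step 2: Sum ranks within each group.
R_1 = 20 (n_1 = 3)
R_2 = 35.5 (n_2 = 4)
R_3 = 22.5 (n_3 = 5)
Step 3: H = 12/(N(N+1)) * sum(R_i^2/n_i) - 3(N+1)
     = 12/(12*13) * (20^2/3 + 35.5^2/4 + 22.5^2/5) - 3*13
     = 0.076923 * 549.646 - 39
     = 3.280449.
Step 4: Ties present; correction factor C = 1 - 18/(12^3 - 12) = 0.989510. Corrected H = 3.280449 / 0.989510 = 3.315224.
Step 5: Under H0, H ~ chi^2(2); p-value = 0.190594.
Step 6: alpha = 0.05. fail to reject H0.

H = 3.3152, df = 2, p = 0.190594, fail to reject H0.
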